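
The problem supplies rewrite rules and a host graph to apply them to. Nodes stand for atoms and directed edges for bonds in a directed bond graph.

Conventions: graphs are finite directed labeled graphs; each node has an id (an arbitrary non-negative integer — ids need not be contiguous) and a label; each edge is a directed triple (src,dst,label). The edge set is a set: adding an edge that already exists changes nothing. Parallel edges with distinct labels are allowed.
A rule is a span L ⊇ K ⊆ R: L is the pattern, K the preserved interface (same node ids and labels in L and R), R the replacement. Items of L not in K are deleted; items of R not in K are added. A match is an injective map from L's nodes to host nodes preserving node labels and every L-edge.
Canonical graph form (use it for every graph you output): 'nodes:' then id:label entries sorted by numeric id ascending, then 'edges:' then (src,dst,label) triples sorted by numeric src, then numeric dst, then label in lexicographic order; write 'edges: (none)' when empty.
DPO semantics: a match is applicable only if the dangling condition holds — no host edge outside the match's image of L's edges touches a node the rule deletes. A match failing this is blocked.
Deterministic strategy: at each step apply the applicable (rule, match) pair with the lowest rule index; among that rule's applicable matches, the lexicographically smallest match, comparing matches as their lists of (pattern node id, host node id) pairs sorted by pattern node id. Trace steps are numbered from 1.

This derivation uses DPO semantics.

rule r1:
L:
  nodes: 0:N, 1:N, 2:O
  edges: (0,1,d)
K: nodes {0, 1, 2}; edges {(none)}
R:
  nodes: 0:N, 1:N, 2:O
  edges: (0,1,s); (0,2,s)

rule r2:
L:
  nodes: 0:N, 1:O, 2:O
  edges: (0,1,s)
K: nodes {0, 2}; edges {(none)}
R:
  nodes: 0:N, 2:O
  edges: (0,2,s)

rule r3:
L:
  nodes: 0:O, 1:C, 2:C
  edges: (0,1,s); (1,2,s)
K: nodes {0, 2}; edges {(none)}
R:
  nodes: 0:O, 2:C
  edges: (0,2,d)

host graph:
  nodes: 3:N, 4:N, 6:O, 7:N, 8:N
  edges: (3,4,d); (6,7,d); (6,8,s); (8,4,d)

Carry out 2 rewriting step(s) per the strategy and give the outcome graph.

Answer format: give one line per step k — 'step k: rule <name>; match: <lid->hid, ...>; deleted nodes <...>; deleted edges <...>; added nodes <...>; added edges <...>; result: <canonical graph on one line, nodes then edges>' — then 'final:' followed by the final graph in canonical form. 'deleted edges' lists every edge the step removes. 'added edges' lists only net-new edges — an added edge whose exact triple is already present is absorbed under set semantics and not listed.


step 1: rule r1; match: 0->3, 1->4, 2->6; deleted nodes (none); deleted edges (3,4,d); added nodes (none); added edges (3,4,s); (3,6,s); result: nodes: 3:N, 4:N, 6:O, 7:N, 8:N edges: (3,4,s); (3,6,s); (6,7,d); (6,8,s); (8,4,d)
step 2: rule r1; match: 0->8, 1->4, 2->6; deleted nodes (none); deleted edges (8,4,d); added nodes (none); added edges (8,4,s); (8,6,s); result: nodes: 3:N, 4:N, 6:O, 7:N, 8:N edges: (3,4,s); (3,6,s); (6,7,d); (6,8,s); (8,4,s); (8,6,s)
final:
nodes: 3:N, 4:N, 6:O, 7:N, 8:N
edges: (3,4,s); (3,6,s); (6,7,d); (6,8,s); (8,4,s); (8,6,s)


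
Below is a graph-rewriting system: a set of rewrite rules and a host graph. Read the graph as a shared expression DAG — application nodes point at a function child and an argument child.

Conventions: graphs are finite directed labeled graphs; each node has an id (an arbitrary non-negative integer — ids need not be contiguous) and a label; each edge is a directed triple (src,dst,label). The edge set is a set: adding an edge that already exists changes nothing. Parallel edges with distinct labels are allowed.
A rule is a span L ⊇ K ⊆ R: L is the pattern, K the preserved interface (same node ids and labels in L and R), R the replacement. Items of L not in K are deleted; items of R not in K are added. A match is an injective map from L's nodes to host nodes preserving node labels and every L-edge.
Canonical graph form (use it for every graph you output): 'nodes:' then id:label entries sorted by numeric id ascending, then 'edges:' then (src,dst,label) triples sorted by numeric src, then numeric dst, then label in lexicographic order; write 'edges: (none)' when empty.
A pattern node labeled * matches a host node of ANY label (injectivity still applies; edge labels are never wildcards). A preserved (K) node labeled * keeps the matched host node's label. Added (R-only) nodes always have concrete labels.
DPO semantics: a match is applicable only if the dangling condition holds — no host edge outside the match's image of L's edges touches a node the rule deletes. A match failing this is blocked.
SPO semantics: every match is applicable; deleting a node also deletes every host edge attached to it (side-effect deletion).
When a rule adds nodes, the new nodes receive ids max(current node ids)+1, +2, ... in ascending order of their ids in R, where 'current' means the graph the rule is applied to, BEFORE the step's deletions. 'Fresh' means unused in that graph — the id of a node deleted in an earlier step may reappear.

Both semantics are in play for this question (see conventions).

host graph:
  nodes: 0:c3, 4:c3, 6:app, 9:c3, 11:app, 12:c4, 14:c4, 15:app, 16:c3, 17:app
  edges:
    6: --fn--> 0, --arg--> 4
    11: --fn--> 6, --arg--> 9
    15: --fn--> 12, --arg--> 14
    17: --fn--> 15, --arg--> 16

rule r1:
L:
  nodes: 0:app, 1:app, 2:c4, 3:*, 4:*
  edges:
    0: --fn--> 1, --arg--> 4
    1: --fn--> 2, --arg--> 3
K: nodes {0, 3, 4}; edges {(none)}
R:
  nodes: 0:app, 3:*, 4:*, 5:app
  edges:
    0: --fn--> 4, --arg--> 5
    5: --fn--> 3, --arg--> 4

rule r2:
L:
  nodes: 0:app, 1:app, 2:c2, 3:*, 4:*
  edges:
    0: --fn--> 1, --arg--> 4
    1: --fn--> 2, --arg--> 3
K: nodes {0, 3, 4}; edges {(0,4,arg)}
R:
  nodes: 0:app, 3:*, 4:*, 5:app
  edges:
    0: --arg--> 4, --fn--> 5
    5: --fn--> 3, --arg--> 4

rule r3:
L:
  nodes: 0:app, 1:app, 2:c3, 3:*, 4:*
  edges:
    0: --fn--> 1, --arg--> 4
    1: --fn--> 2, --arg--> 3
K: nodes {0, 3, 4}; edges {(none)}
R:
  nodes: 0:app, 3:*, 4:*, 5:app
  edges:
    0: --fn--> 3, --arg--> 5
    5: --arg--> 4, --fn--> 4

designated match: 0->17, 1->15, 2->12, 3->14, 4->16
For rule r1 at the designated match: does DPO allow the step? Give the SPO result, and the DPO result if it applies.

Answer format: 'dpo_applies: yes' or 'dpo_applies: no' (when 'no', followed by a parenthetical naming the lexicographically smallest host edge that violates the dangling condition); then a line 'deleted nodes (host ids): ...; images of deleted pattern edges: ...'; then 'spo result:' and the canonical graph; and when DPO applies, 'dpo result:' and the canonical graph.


dpo_applies: yes
deleted nodes (host ids): 12, 15; images of deleted pattern edges: (15,12,fn); (15,14,arg); (17,15,fn); (17,16,arg)
spo result:
nodes: 0:c3, 4:c3, 6:app, 9:c3, 11:app, 14:c4, 16:c3, 17:app, 18:app
edges: (6,0,fn); (6,4,arg); (11,6,fn); (11,9,arg); (17,16,fn); (17,18,arg); (18,14,fn); (18,16,arg)
dpo result:
nodes: 0:c3, 4:c3, 6:app, 9:c3, 11:app, 14:c4, 16:c3, 17:app, 18:app
edges: (6,0,fn); (6,4,arg); (11,6,fn); (11,9,arg); (17,16,fn); (17,18,arg); (18,14,fn); (18,16,arg)


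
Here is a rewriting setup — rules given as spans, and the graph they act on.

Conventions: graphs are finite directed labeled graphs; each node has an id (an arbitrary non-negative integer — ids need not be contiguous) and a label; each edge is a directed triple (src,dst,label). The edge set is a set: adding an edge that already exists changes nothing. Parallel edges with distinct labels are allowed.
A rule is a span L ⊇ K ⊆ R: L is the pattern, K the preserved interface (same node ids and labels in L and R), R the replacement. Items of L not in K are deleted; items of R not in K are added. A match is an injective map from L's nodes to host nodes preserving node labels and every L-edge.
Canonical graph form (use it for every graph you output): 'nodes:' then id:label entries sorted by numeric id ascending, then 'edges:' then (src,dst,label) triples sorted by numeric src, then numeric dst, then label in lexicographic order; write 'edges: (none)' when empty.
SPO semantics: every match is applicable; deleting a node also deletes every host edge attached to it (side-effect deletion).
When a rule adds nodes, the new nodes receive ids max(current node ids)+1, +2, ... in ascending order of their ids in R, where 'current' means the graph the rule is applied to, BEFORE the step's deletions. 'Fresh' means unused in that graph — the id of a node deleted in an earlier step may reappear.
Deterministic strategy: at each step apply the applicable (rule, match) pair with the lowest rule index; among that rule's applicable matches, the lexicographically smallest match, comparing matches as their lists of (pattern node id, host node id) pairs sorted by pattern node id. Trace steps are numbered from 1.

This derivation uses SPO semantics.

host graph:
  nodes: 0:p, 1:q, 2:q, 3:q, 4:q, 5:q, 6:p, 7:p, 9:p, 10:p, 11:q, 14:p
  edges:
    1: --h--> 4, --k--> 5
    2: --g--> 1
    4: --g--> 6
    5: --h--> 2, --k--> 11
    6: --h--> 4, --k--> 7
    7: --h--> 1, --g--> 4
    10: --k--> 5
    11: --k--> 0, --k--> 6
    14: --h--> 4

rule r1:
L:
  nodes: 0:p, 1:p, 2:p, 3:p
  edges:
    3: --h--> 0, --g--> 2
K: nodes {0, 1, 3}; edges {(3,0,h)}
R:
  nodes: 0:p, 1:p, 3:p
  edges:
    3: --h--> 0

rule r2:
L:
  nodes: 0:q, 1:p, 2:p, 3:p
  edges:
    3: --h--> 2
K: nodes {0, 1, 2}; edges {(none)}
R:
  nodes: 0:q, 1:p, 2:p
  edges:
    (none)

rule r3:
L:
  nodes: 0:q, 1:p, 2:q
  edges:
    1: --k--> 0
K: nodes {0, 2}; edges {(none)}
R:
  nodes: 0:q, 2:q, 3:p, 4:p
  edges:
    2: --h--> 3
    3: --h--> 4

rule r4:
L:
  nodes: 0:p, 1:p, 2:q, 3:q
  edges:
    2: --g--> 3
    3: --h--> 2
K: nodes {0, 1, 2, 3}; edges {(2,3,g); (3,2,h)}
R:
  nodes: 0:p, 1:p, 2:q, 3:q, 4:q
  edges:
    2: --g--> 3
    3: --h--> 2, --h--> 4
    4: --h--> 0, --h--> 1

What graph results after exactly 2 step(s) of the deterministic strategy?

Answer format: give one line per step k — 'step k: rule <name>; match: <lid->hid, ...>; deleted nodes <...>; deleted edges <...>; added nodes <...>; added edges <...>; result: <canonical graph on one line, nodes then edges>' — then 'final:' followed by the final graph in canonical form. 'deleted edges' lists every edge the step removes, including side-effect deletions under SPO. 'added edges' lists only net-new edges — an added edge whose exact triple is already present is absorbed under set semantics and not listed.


step 1: rule r3; match: 0->5, 1->10, 2->1; deleted nodes 10; deleted edges (10,5,k); added nodes 15, 16; added edges (1,15,h); (15,16,h); result: nodes: 0:p, 1:q, 2:q, 3:q, 4:q, 5:q, 6:p, 7:p, 9:p, 11:q, 14:p, 15:p, 16:p edges: (1,4,h); (1,5,k); (1,15,h); (2,1,g); (4,6,g); (5,2,h); (5,11,k); (6,4,h); (6,7,k); (7,1,h); (7,4,g); (11,0,k); (11,6,k); (14,4,h); (15,16,h)
step 2: rule r2; match: 0->1, 1->0, 2->16, 3->15; deleted nodes 15; deleted edges (1,15,h); (15,16,h); added nodes (none); added edges (none); result: nodes: 0:p, 1:q, 2:q, 3:q, 4:q, 5:q, 6:p, 7:p, 9:p, 11:q, 14:p, 16:p edges: (1,4,h); (1,5,k); (2,1,g); (4,6,g); (5,2,h); (5,11,k); (6,4,h); (6,7,k); (7,1,h); (7,4,g); (11,0,k); (11,6,k); (14,4,h)
final:
nodes: 0:p, 1:q, 2:q, 3:q, 4:q, 5:q, 6:p, 7:p, 9:p, 11:q, 14:p, 16:p
edges: (1,4,h); (1,5,k); (2,1,g); (4,6,g); (5,2,h); (5,11,k); (6,4,h); (6,7,k); (7,1,h); (7,4,g); (11,0,k); (11,6,k); (14,4,h)


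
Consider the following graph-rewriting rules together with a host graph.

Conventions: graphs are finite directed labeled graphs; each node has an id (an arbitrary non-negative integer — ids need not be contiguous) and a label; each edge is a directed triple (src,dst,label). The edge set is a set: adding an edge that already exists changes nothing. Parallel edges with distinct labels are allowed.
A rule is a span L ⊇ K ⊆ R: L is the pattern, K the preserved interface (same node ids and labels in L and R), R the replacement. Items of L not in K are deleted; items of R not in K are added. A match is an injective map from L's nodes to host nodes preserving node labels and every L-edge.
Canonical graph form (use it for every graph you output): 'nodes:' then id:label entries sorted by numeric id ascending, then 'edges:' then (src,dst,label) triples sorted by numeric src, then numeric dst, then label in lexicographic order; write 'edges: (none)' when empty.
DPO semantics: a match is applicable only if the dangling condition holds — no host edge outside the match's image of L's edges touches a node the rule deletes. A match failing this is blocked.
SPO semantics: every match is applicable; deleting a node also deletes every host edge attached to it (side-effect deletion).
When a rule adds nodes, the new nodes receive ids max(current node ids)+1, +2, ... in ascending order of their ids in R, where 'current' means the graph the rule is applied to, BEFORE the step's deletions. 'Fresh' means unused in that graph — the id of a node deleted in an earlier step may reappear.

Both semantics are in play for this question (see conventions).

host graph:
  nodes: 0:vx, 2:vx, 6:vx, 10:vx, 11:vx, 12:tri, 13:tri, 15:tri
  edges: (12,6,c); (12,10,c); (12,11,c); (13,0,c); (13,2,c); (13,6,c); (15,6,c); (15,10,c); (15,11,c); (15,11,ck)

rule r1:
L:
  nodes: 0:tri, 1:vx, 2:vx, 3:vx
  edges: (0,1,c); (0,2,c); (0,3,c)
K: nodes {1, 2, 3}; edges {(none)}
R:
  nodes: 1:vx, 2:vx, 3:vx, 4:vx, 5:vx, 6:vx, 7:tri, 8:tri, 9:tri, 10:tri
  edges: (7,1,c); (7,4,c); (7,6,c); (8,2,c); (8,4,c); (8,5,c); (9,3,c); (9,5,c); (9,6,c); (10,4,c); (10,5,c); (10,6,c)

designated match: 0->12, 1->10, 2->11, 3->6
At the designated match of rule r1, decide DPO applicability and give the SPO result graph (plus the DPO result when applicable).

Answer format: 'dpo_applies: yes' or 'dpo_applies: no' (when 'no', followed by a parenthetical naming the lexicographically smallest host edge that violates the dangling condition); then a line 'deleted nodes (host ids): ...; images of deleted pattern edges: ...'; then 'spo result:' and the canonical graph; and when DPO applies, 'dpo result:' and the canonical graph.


dpo_applies: yes
deleted nodes (host ids): 12; images of deleted pattern edges: (12,6,c); (12,10,c); (12,11,c)
spo result:
nodes: 0:vx, 2:vx, 6:vx, 10:vx, 11:vx, 13:tri, 15:tri, 16:vx, 17:vx, 18:vx, 19:tri, 20:tri, 21:tri, 22:tri
edges: (13,0,c); (13,2,c); (13,6,c); (15,6,c); (15,10,c); (15,11,c); (15,11,ck); (19,10,c); (19,16,c); (19,18,c); (20,11,c); (20,16,c); (20,17,c); (21,6,c); (21,17,c); (21,18,c); (22,16,c); (22,17,c); (22,18,c)
dpo result:
nodes: 0:vx, 2:vx, 6:vx, 10:vx, 11:vx, 13:tri, 15:tri, 16:vx, 17:vx, 18:vx, 19:tri, 20:tri, 21:tri, 22:tri
edges: (13,0,c); (13,2,c); (13,6,c); (15,6,c); (15,10,c); (15,11,c); (15,11,ck); (19,10,c); (19,16,c); (19,18,c); (20,11,c); (20,16,c); (20,17,c); (21,6,c); (21,17,c); (21,18,c); (22,16,c); (22,17,c); (22,18,c)


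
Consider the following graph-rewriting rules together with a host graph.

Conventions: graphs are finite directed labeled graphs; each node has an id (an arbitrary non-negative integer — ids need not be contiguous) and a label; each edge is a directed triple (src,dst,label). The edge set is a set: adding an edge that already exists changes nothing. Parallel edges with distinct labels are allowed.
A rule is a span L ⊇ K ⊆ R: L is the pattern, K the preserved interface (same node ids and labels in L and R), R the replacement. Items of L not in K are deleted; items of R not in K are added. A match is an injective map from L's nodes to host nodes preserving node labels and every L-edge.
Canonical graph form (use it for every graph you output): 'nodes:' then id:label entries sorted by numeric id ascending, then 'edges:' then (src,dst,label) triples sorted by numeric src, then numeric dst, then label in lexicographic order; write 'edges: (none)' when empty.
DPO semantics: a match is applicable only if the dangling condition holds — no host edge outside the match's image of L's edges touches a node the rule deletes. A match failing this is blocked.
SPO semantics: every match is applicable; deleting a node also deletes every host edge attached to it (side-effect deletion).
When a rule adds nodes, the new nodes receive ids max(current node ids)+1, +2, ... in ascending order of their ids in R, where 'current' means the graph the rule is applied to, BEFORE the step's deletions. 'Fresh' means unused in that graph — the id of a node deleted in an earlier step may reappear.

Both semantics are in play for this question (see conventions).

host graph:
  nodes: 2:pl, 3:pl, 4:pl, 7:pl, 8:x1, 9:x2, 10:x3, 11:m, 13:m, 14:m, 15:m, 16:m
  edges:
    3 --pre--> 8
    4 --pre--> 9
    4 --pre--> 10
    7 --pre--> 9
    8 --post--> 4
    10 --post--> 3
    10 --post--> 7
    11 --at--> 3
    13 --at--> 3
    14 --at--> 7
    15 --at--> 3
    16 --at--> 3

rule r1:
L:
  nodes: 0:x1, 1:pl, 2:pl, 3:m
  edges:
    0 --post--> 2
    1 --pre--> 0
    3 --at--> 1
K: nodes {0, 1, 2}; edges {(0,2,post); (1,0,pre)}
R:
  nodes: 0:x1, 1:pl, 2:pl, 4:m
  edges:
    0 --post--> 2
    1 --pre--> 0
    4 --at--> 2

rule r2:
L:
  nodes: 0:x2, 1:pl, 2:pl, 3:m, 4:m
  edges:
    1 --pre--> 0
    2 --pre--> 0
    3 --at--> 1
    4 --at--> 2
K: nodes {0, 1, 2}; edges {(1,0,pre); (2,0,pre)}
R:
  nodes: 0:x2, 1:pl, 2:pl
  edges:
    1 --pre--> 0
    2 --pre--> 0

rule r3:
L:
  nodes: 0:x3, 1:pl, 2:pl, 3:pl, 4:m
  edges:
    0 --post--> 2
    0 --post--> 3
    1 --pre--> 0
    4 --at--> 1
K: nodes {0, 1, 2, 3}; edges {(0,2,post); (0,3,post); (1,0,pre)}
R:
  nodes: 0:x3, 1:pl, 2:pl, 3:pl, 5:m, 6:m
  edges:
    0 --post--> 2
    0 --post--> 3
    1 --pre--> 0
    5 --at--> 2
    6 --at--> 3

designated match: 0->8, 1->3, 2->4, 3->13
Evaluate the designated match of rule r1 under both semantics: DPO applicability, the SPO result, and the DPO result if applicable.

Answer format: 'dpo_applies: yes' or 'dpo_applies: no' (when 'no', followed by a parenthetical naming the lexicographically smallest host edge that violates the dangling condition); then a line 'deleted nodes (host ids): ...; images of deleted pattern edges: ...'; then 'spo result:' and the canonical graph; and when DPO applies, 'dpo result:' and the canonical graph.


dpo_applies: yes
deleted nodes (host ids): 13; images of deleted pattern edges: (13,3,at)
spo result:
nodes: 2:pl, 3:pl, 4:pl, 7:pl, 8:x1, 9:x2, 10:x3, 11:m, 14:m, 15:m, 16:m, 17:m
edges: (3,8,pre); (4,9,pre); (4,10,pre); (7,9,pre); (8,4,post); (10,3,post); (10,7,post); (11,3,at); (14,7,at); (15,3,at); (16,3,at); (17,4,at)
dpo result:
nodes: 2:pl, 3:pl, 4:pl, 7:pl, 8:x1, 9:x2, 10:x3, 11:m, 14:m, 15:m, 16:m, 17:m
edges: (3,8,pre); (4,9,pre); (4,10,pre); (7,9,pre); (8,4,post); (10,3,post); (10,7,post); (11,3,at); (14,7,at); (15,3,at); (16,3,at); (17,4,at)


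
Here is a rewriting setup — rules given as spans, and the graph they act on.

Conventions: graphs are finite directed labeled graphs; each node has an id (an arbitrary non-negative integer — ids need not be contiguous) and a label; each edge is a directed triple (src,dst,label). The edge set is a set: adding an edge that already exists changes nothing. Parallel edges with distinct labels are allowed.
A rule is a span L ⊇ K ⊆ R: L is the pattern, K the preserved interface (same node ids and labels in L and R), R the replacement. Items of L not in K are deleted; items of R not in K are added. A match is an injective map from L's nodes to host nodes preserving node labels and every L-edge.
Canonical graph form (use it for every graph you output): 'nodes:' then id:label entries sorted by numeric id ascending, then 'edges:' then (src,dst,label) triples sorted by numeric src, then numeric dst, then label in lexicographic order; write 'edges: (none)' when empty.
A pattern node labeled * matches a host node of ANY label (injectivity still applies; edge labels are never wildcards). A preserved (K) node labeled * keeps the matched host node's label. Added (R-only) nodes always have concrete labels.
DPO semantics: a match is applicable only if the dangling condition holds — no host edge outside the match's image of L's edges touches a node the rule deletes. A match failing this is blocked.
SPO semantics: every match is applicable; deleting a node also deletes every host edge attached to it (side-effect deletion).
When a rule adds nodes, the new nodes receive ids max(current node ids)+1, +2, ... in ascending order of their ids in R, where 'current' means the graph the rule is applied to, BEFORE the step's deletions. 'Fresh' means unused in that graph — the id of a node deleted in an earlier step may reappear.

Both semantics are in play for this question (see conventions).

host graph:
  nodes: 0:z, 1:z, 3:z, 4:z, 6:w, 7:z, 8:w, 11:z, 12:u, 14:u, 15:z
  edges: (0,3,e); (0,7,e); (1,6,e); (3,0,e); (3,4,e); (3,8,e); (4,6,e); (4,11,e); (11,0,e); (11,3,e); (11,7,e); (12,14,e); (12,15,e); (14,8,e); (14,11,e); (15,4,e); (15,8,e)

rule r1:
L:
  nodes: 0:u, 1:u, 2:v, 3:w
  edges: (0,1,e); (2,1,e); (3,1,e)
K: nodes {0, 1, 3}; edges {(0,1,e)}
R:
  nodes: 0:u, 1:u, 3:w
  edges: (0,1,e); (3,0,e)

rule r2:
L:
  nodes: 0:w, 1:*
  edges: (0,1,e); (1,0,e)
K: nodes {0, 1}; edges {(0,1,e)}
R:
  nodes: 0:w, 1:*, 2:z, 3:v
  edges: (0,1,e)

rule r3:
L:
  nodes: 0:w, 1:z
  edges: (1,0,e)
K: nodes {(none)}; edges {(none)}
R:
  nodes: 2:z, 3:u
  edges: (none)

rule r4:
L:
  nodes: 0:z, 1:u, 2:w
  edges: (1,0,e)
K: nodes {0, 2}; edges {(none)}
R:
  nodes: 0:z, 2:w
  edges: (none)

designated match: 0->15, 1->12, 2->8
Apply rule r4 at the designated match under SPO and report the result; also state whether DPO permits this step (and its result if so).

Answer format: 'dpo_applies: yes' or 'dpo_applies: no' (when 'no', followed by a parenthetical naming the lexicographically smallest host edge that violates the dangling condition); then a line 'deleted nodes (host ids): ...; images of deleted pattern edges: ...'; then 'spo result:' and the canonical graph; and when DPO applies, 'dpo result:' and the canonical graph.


dpo_applies: no
(the rule deletes node 12, which keeps host edge (12,14,e) outside the match image — the dangling condition fails, DPO blocks; SPO proceeds and side-deletes such edges)
deleted nodes (host ids): 12; images of deleted pattern edges: (12,15,e)
spo result:
nodes: 0:z, 1:z, 3:z, 4:z, 6:w, 7:z, 8:w, 11:z, 14:u, 15:z
edges: (0,3,e); (0,7,e); (1,6,e); (3,0,e); (3,4,e); (3,8,e); (4,6,e); (4,11,e); (11,0,e); (11,3,e); (11,7,e); (14,8,e); (14,11,e); (15,4,e); (15,8,e)


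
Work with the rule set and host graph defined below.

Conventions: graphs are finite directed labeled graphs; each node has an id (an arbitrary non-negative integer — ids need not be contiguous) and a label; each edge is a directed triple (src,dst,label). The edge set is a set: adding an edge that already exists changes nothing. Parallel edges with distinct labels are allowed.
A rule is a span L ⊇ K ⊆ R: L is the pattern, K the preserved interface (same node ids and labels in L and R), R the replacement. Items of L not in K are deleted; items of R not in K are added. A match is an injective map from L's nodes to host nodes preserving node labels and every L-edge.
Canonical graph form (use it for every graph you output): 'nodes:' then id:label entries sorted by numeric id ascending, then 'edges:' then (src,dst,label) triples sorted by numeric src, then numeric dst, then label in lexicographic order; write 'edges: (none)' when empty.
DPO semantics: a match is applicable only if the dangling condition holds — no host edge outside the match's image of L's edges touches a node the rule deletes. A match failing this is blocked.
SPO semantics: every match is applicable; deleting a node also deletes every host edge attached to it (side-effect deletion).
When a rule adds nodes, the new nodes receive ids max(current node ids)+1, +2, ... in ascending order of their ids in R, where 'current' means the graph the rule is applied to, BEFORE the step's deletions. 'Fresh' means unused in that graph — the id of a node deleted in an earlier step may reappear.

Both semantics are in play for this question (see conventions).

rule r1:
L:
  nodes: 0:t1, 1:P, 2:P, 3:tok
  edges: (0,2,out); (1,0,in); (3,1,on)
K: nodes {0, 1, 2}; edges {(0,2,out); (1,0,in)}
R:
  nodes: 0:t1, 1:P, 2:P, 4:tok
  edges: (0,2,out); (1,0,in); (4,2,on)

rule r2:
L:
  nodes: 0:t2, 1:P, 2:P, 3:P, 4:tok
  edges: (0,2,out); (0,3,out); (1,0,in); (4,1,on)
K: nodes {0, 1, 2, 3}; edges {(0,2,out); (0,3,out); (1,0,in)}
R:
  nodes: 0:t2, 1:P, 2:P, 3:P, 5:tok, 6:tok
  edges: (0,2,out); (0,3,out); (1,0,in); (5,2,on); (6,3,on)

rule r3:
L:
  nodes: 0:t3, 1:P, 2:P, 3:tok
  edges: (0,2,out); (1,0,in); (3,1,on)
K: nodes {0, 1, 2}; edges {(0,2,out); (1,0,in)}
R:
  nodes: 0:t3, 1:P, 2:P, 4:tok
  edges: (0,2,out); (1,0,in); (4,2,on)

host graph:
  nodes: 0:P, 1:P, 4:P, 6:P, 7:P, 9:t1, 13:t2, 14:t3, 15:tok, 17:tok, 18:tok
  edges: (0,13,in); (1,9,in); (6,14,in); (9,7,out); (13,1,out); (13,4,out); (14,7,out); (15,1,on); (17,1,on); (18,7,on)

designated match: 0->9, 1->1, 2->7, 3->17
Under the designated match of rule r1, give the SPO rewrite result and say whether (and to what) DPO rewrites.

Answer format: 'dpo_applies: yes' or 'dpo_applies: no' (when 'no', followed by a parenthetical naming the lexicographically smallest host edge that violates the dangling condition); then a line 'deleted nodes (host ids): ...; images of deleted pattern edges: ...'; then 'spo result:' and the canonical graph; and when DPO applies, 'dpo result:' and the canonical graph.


dpo_applies: yes
deleted nodes (host ids): 17; images of deleted pattern edges: (17,1,on)
spo result:
nodes: 0:P, 1:P, 4:P, 6:P, 7:P, 9:t1, 13:t2, 14:t3, 15:tok, 18:tok, 19:tok
edges: (0,13,in); (1,9,in); (6,14,in); (9,7,out); (13,1,out); (13,4,out); (14,7,out); (15,1,on); (18,7,on); (19,7,on)
dpo result:
nodes: 0:P, 1:P, 4:P, 6:P, 7:P, 9:t1, 13:t2, 14:t3, 15:tok, 18:tok, 19:tok
edges: (0,13,in); (1,9,in); (6,14,in); (9,7,out); (13,1,out); (13,4,out); (14,7,out); (15,1,on); (18,7,on); (19,7,on)


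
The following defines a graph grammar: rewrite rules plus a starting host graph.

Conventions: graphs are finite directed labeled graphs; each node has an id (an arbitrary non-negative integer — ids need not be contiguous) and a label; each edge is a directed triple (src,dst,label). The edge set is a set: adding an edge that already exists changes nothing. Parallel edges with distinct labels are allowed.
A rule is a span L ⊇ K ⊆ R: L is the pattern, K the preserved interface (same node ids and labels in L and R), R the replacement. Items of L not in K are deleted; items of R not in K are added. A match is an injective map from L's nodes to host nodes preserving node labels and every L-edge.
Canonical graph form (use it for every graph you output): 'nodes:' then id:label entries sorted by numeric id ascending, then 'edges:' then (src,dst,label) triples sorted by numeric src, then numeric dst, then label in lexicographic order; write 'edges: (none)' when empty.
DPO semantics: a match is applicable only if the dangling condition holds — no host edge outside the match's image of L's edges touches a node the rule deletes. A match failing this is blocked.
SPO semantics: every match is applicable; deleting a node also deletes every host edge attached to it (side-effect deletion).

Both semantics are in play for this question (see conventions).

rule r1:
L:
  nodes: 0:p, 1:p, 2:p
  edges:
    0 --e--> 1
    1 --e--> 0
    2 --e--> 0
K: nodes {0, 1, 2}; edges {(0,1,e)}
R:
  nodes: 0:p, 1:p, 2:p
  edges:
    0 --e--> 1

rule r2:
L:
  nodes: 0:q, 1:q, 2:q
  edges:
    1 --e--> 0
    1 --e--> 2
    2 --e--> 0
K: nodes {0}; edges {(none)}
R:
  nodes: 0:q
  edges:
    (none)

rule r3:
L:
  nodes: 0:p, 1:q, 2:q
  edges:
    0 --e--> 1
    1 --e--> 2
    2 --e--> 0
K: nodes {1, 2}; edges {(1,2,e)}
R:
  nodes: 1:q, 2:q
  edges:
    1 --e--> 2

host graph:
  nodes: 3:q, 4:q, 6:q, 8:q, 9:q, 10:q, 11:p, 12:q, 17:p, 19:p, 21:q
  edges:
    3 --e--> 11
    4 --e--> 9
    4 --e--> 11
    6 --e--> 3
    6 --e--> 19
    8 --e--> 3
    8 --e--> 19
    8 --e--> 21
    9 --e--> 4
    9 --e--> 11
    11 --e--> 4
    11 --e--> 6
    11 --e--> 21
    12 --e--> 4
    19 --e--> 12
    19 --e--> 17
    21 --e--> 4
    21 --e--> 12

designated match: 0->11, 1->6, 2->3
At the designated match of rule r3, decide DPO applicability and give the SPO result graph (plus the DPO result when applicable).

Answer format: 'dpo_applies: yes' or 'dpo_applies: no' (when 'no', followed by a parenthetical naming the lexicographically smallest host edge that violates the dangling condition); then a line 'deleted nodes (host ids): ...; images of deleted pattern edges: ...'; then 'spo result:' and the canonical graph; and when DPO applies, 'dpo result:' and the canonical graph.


dpo_applies: no
(the rule deletes node 11, which keeps host edge (4,11,e) outside the match image — the dangling condition fails, DPO blocks; SPO proceeds and side-deletes such edges)
deleted nodes (host ids): 11; images of deleted pattern edges: (3,11,e); (11,6,e)
spo result:
nodes: 3:q, 4:q, 6:q, 8:q, 9:q, 10:q, 12:q, 17:p, 19:p, 21:q
edges: (4,9,e); (6,3,e); (6,19,e); (8,3,e); (8,19,e); (8,21,e); (9,4,e); (12,4,e); (19,12,e); (19,17,e); (21,4,e); (21,12,e)


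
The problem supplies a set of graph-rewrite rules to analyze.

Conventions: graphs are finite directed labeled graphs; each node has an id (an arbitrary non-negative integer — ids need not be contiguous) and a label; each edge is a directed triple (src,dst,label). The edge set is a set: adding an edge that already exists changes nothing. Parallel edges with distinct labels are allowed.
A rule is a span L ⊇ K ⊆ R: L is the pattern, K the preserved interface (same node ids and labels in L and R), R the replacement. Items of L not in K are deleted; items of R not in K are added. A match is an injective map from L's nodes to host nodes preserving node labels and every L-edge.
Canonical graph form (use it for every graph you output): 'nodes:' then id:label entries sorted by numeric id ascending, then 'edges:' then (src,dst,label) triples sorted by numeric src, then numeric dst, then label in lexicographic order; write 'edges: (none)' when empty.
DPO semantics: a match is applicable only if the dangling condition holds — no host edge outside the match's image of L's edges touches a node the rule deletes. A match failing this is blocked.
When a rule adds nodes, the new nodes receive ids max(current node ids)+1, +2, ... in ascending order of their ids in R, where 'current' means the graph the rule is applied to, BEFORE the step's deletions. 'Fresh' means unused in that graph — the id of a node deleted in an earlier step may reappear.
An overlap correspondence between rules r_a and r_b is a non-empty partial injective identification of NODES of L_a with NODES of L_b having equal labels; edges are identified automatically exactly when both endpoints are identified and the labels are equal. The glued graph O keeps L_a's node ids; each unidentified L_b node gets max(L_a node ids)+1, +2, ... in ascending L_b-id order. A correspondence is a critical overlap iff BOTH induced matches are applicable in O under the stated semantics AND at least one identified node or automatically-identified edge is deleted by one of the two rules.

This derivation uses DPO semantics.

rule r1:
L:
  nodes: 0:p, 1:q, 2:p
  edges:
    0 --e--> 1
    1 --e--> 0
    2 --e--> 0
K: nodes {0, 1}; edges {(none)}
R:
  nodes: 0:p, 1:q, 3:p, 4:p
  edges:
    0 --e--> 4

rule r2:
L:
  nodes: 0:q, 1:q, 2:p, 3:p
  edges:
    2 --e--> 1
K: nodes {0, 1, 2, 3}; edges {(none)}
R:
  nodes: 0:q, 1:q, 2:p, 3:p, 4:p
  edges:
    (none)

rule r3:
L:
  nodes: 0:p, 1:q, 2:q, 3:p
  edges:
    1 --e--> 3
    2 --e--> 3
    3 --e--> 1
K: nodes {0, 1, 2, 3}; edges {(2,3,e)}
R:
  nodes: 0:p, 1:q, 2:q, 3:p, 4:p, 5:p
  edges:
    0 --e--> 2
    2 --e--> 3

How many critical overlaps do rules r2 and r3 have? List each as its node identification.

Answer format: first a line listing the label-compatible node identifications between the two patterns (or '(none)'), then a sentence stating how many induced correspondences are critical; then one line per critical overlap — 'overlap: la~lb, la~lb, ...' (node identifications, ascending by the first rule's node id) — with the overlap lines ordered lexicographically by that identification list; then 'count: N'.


label-compatible node identifications between L(r2) and L(r3): 0~1, 0~2, 1~1, 1~2, 2~0, 2~3, 3~0, 3~3
4 of the induced correspondences are critical overlaps of r2 and r3.
overlap: 0~2, 1~1, 2~3
overlap: 0~2, 1~1, 2~3, 3~0
overlap: 1~1, 2~3
overlap: 1~1, 2~3, 3~0
count: 4


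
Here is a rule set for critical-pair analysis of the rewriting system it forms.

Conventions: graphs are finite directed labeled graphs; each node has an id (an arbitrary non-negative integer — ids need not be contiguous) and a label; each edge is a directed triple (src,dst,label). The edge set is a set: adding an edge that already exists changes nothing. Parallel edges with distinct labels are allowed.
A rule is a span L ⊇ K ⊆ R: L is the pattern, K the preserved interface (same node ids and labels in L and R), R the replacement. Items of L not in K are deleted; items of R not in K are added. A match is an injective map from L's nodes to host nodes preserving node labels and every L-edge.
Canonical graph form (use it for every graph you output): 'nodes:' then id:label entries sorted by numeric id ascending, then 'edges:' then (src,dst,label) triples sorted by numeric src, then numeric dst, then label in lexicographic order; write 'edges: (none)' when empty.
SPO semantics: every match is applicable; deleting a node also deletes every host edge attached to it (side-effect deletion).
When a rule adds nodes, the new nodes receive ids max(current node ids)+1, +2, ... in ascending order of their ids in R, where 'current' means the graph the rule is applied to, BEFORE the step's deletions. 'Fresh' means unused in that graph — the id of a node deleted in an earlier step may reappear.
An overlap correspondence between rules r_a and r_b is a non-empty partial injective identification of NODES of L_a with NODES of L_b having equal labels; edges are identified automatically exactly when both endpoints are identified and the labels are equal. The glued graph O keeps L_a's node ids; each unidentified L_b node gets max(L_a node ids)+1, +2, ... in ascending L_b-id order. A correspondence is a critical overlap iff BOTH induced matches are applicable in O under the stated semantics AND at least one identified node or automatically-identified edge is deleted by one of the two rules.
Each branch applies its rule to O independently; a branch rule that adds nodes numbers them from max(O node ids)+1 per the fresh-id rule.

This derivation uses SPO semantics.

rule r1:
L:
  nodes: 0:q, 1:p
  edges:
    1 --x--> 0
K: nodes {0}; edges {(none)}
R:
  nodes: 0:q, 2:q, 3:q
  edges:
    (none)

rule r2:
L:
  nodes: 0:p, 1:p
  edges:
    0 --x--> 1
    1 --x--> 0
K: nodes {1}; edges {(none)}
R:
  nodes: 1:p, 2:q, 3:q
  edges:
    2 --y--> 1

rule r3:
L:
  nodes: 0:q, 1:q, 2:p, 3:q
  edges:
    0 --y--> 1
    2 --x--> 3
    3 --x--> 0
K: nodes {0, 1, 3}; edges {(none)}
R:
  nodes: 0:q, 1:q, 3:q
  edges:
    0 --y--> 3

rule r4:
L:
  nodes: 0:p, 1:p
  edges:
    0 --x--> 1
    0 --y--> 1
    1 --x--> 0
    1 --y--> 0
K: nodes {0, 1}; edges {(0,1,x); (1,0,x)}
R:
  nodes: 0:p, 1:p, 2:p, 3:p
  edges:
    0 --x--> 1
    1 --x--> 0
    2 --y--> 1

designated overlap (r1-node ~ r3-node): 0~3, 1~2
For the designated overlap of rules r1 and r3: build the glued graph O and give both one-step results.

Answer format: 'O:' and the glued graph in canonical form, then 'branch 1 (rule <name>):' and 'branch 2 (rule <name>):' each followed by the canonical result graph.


O:
nodes: 0:q, 1:p, 2:q, 3:q
edges: (0,2,x); (1,0,x); (2,3,y)
branch 1 (rule r1):
nodes: 0:q, 2:q, 3:q, 4:q, 5:q
edges: (0,2,x); (2,3,y)
branch 2 (rule r3):
nodes: 0:q, 2:q, 3:q
edges: (2,0,y)


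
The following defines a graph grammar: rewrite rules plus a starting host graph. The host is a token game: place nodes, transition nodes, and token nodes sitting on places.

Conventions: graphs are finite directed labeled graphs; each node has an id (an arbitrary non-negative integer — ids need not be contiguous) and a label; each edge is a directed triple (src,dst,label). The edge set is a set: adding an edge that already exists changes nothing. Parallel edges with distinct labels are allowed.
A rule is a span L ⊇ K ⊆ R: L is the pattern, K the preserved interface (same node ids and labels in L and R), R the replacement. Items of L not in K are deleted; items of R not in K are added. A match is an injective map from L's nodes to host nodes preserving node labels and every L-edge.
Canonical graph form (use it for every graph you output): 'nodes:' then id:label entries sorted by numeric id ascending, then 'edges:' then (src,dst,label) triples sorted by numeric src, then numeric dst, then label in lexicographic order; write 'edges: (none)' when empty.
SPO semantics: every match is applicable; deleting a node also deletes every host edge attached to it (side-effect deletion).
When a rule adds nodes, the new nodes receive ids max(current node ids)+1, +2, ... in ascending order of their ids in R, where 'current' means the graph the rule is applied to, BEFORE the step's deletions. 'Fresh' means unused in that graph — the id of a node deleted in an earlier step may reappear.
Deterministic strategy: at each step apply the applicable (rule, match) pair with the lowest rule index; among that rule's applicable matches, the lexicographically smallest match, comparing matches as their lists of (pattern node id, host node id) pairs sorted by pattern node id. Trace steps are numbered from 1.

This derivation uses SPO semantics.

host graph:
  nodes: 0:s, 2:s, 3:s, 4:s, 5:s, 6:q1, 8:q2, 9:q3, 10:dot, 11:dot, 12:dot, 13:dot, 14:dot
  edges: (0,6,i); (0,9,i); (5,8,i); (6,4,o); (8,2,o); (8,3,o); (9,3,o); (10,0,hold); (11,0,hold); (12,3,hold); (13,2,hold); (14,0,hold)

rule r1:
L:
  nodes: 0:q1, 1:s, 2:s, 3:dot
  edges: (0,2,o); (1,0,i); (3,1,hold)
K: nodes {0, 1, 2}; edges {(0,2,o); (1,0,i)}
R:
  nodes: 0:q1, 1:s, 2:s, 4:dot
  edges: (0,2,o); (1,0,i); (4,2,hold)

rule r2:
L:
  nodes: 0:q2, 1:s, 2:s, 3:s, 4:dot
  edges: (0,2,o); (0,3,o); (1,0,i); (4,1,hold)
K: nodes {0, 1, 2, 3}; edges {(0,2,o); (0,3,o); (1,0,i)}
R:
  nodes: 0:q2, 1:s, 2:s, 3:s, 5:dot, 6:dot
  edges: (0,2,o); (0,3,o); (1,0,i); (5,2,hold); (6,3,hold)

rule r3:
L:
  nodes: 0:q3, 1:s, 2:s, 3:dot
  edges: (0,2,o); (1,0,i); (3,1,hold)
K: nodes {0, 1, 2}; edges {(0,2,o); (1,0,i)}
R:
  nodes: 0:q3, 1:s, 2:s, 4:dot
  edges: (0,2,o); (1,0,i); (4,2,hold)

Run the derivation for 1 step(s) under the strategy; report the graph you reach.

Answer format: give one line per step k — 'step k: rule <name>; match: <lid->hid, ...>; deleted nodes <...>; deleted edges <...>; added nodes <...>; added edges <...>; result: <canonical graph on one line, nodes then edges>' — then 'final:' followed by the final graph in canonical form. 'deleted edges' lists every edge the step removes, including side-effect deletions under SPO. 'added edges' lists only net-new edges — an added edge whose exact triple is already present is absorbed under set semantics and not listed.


step 1: rule r1; match: 0->6, 1->0, 2->4, 3->10; deleted nodes 10; deleted edges (10,0,hold); added nodes 15; added edges (15,4,hold); result: nodes: 0:s, 2:s, 3:s, 4:s, 5:s, 6:q1, 8:q2, 9:q3, 11:dot, 12:dot, 13:dot, 14:dot, 15:dot edges: (0,6,i); (0,9,i); (5,8,i); (6,4,o); (8,2,o); (8,3,o); (9,3,o); (11,0,hold); (12,3,hold); (13,2,hold); (14,0,hold); (15,4,hold)
final:
nodes: 0:s, 2:s, 3:s, 4:s, 5:s, 6:q1, 8:q2, 9:q3, 11:dot, 12:dot, 13:dot, 14:dot, 15:dot
edges: (0,6,i); (0,9,i); (5,8,i); (6,4,o); (8,2,o); (8,3,o); (9,3,o); (11,0,hold); (12,3,hold); (13,2,hold); (14,0,hold); (15,4,hold)


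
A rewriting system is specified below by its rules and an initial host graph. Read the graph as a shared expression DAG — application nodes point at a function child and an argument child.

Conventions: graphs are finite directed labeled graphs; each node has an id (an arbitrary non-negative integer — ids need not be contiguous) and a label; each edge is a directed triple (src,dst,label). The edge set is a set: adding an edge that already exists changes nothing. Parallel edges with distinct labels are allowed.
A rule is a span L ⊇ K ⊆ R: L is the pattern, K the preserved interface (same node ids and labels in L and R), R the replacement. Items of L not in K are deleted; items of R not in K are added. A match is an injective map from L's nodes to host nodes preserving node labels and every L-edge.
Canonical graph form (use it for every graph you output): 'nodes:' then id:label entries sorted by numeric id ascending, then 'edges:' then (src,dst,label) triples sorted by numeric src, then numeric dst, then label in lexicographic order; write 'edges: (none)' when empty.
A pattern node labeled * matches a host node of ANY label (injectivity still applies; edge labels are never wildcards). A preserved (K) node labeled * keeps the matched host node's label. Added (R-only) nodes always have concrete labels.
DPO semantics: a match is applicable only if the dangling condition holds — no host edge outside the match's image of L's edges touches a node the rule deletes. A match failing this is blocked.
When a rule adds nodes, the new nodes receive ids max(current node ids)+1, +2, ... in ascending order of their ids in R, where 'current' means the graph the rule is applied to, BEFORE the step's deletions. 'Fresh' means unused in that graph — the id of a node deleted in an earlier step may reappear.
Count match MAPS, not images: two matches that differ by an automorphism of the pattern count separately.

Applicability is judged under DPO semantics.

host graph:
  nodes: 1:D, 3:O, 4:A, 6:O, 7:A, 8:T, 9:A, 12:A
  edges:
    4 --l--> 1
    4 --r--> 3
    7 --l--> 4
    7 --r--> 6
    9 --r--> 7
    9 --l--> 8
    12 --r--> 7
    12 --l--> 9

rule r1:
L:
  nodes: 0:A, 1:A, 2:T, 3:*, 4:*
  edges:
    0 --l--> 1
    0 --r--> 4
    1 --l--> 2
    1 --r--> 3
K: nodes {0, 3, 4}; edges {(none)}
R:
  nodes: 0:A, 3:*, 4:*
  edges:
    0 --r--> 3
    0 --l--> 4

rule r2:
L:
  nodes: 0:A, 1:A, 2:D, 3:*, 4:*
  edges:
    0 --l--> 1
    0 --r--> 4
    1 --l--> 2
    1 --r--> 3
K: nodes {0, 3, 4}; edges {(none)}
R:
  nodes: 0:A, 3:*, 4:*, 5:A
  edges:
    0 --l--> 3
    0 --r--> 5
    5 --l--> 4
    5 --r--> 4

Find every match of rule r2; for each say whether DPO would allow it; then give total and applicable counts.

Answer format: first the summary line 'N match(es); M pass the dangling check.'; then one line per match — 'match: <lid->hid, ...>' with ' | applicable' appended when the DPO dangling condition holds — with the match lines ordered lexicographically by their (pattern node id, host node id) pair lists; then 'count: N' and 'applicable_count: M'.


1 match(es); 1 pass the dangling check.
match: 0->7, 1->4, 2->1, 3->3, 4->6 | applicable
count: 1
applicable_count: 1
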